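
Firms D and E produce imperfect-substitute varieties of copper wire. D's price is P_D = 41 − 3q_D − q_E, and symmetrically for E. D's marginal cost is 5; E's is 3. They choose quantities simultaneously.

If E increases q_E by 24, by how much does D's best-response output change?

-4

Firm D's profit: π = q_D(41 − 3q_D − q_E) − 5q_D.
∂π/∂q_D = 36 − 6q_D − q_E = 0 ⇒ q_D = 6 − (1/6)q_E.
The reaction-function slope is −1/6, so a 24-unit rise in q_E moves q_D by −1/6 × 24 = −4. D's best response falls — the actions are strategic substitutes.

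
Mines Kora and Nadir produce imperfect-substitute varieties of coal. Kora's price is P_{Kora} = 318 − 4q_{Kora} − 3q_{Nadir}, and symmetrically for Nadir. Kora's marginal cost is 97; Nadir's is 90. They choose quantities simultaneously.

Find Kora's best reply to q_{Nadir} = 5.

Mine Kora's profit: π = q_{Kora}(318 − 4q_{Kora} − 3q_{Nadir}) − 97q_{Kora}.
∂π/∂q_{Kora} = 221 − 8q_{Kora} − 3q_{Nadir} = 0 ⇒ q_{Kora} = 27.625 − 0.375q_{Nadir}.
At q_{Nadir} = 5: q_{Kora} = 27.625 − 0.375·5 = 25.75.

25.75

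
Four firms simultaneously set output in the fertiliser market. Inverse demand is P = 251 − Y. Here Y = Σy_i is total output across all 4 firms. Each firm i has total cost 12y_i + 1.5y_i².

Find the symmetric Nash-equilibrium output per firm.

29.875

A representative firm's profit is π_i = y_i(251 − Y) − 12y_i − 1.5y_i², with Y = y_i + Σ_{j≠i} y_j.
First-order condition: 239 − 5y_i − Σ_{j≠i} y_j = 0.
Imposing symmetry (y_j = y for all j) turns Σ_{j≠i} y_j into 3y, so 239 = 8y and y = 29.875.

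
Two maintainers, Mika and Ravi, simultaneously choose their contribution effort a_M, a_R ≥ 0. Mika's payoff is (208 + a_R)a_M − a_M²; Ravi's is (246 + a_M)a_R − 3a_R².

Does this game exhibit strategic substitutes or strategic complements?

strategic complements

Expanding Mika's payoff: 208a_M + a_Ra_M − a_M².
∂π/∂a_M = 208 + a_R − 2a_M = 0, so a_M = 104 + 0.5a_R.
The best-response slope da_M/da_R = 0.5 > 0: the reaction function is upward-sloping, so the choices are strategic complements.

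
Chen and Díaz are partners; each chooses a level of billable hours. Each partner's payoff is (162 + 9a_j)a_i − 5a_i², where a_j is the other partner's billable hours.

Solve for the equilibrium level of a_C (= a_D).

Chen's payoff is (162 + 9a_D)a_C − 5a_C².
∂π/∂a_C = 162 + 9a_D − 10a_C = 0, so a_C = 16.2 + 0.9a_D.
Setting a_C = a_D in the reaction function: a_C = 16.2 + 0.9a_C, so a_C = 16.2 / 0.1 = 162.

162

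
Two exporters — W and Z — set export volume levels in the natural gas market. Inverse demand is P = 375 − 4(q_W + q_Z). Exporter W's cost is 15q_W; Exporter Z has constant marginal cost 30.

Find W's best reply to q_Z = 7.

Exporter W's profit: π = q_W(375 − 4(q_W + q_Z)) − 15q_W.
∂π/∂q_W = 360 − 8q_W − 4q_Z = 0, so q_W = 45 − 0.5q_Z.
At q_Z = 7: q_W = 45 − 0.5·7 = 41.5.

41.5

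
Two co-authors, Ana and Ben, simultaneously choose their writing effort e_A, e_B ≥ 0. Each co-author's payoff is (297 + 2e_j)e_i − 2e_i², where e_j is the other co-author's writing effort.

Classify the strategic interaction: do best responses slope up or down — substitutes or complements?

strategic complements

Ana's payoff is (297 + 2e_B)e_A − 2e_A².
∂π/∂e_A = 297 + 2e_B − 4e_A = 0, so e_A = 74.25 + 0.5e_B.
The best-response slope de_A/de_B = 0.5 > 0: the reaction function is upward-sloping, so the choices are strategic complements.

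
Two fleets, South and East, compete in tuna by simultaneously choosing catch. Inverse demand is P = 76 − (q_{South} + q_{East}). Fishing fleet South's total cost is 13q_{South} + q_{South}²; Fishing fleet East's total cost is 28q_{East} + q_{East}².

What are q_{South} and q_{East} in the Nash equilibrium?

Fishing fleet South's profit: π = q_{South}(76 − (q_{South} + q_{East})) − 13q_{South} − q_{South}².
∂π/∂q_{South} = 63 − 4q_{South} − q_{East} = 0, so q_{South} = 15.75 − 0.25q_{East}.
By the same steps for East: q_{East} = 12 − 0.25q_{South}.
Substituting the second reaction function into the first: q_{South} = 15.75 − 0.25(12 − 0.25q_{South}), which gives 0.9375q_{South} = 12.75 ⇒ q_{South} = 13.6.
Then q_{East} = 12 − 0.25·13.6 = 8.6.

13.6, 8.6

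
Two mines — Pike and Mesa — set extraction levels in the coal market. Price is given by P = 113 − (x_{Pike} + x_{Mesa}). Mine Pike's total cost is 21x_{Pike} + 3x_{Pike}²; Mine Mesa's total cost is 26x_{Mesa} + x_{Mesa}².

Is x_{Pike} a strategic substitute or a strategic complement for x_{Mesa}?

Mine Pike's profit: π = x_{Pike}(113 − (x_{Pike} + x_{Mesa})) − 21x_{Pike} − 3x_{Pike}².
∂π/∂x_{Pike} = 92 − 8x_{Pike} − x_{Mesa} = 0, so x_{Pike} = 11.5 − 0.125x_{Mesa}.
The best-response slope dx_{Pike}/dx_{Mesa} = −0.125 < 0: the reaction function is downward-sloping, so the choices are strategic substitutes.

strategic substitutes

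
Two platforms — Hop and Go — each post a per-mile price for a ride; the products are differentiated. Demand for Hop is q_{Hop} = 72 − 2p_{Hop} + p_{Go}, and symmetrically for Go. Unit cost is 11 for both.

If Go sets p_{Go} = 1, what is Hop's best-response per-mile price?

Hop's profit: π = (p_{Hop} − 11)(72 − 2p_{Hop} + p_{Go}).
∂π/∂p_{Hop} = 94 − 4p_{Hop} + p_{Go} = 0 ⇒ p_{Hop} = 23.5 + 0.25p_{Go}.
At p_{Go} = 1: p_{Hop} = 23.5 + 0.25·1 = 23.75.

23.75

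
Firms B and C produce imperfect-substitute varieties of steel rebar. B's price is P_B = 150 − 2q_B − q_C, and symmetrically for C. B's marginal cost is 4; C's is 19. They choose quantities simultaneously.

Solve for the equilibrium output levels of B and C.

Firm B's profit: π = q_B(150 − 2q_B − q_C) − 4q_B.
∂π/∂q_B = 146 − 4q_B − q_C = 0 ⇒ q_B = 36.5 − 0.25q_C.
Similarly q_C = 32.75 − 0.25q_B.
Substituting the second reaction function into the first: q_B = 36.5 − 0.25(32.75 − 0.25q_B), which gives 0.9375q_B = 28.3125 ⇒ q_B = 30.2.
Then q_C = 32.75 − 0.25·30.2 = 25.2.

30.2, 25.2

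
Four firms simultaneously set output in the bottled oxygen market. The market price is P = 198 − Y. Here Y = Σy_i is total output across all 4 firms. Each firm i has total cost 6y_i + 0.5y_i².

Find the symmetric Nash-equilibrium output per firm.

32

A representative firm's profit is π_i = y_i(198 − Y) − 6y_i − 0.5y_i², with Y = y_i + Σ_{j≠i} y_j.
First-order condition: 192 − 3y_i − Σ_{j≠i} y_j = 0.
With identical firms, set every y_j = y: then 192 − 3y − 3y = 0, i.e. y = 192/6 = 32.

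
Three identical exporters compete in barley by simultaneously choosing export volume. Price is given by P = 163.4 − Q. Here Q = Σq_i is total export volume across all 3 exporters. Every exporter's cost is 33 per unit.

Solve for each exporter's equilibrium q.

32.6

A representative exporter's profit is π_i = q_i(163.4 − Q) − 33q_i, with Q = q_i + Σ_{j≠i} q_j.
First-order condition: 130.4 − 2q_i − Σ_{j≠i} q_j = 0.
With identical exporters, set every q_j = q: then 130.4 − 2q − 2q = 0, i.e. q = 130.4/4 = 32.6.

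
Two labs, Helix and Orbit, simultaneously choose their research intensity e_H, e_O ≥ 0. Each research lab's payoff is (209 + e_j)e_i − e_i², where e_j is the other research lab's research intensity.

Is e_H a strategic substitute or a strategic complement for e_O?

Helix's payoff is (209 + e_O)e_H − e_H².
∂π/∂e_H = 209 + e_O − 2e_H = 0, so e_H = 104.5 + 0.5e_O.
The best-response slope de_H/de_O = 0.5 > 0: the reaction function is upward-sloping, so the choices are strategic complements.

strategic complements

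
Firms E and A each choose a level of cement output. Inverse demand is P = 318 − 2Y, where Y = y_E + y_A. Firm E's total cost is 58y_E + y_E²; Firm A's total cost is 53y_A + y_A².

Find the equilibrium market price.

Firm E's profit: π = y_E(318 − 2(y_E + y_A)) − 58y_E − y_E².
∂π/∂y_E = 260 − 6y_E − 2y_A = 0, so y_E = 130/3 − (1/3)y_A.
By the same steps for A: y_A = 265/6 − (1/3)y_E.
Plugging y_A into E's best response: y_E = 130/3 − (1/3)(265/6 − (1/3)y_E) ⇒ (8/9)y_E = 515/18, so y_E = 32.1875.
Then y_A = 265/6 − (1/3)·32.1875 = 33.4375.
Equilibrium price: P = 318 − 2·65.625 = 186.75.

186.75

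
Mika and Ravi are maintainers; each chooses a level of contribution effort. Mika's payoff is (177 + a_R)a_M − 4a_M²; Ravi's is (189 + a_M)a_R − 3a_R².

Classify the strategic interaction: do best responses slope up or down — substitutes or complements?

strategic complements

Expanding Mika's payoff: 177a_M + a_Ra_M − 4a_M².
∂π/∂a_M = 177 + a_R − 8a_M = 0, so a_M = 22.125 + 0.125a_R.
The best-response slope da_M/da_R = 0.125 > 0: the reaction function is upward-sloping, so the choices are strategic complements.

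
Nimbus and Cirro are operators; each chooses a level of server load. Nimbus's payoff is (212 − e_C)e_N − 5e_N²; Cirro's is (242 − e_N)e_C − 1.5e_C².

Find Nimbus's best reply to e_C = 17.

Expanding Nimbus's payoff: 212e_N − e_Ce_N − 5e_N².
∂π/∂e_N = 212 − e_C − 10e_N = 0, so e_N = 21.2 − 0.1e_C.
At e_C = 17: e_N = 21.2 − 0.1·17 = 19.5.

19.5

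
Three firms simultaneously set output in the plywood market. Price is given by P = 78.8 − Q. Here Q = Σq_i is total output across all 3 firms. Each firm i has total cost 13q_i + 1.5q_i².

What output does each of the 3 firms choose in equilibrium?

A representative firm's profit is π_i = q_i(78.8 − Q) − 13q_i − 1.5q_i², with Q = q_i + Σ_{j≠i} q_j.
First-order condition: 65.8 − 5q_i − Σ_{j≠i} q_j = 0.
In a symmetric equilibrium every firm chooses the same q, so Σ_{j≠i} q_j = 2q. The condition becomes 65.8 − 7q = 0, giving q = 65.8/7 = 9.4.

9.4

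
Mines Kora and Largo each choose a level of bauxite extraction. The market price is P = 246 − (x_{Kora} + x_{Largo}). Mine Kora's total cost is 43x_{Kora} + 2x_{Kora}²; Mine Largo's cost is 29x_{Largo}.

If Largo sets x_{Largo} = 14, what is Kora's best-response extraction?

Mine Kora's profit: π = x_{Kora}(246 − (x_{Kora} + x_{Largo})) − 43x_{Kora} − 2x_{Kora}².
∂π/∂x_{Kora} = 203 − 6x_{Kora} − x_{Largo} = 0, so x_{Kora} = 203/6 − (1/6)x_{Largo}.
At x_{Largo} = 14: x_{Kora} = 203/6 − (1/6)·14 = 31.5.

31.5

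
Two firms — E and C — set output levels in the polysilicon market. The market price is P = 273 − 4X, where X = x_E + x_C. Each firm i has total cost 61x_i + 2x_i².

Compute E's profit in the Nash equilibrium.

Firm E's profit: π = x_E(273 − 4(x_E + x_C)) − 61x_E − 2x_E².
∂π/∂x_E = 212 − 12x_E − 4x_C = 0, so x_E = 53/3 − (1/3)x_C.
Setting x_E = x_C in the reaction function: x_E = 53/3 − (1/3)x_E, so x_E = (53/3) / (4/3) = 13.25.
Price P = 273 − 4·26.5 = 167.
E's profit: (167 − 61)·13.25 − 2(13.25)² = 1053.375.

1053.375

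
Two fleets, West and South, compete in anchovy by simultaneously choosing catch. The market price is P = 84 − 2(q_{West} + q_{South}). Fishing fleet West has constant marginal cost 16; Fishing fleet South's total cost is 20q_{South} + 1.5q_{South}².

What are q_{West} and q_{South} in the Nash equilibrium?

Fishing fleet West's profit: π = q_{West}(84 − 2(q_{West} + q_{South})) − 16q_{West}.
∂π/∂q_{West} = 68 − 4q_{West} − 2q_{South} = 0, so q_{West} = 17 − 0.5q_{South}.
For South: ∂π/∂q_{South} = 64 − 7q_{South} − 2q_{West} = 0 ⇒ q_{South} = 64/7 − (2/7)q_{West}.
Solving the two reaction functions simultaneously: (1 − (−0.5)(−2/7))q_{West} = 17 − 0.5·(64/7), so (6/7)q_{West} = 87/7 and q_{West} = 14.5.
Then q_{South} = 64/7 − (2/7)·14.5 = 5.

14.5, 5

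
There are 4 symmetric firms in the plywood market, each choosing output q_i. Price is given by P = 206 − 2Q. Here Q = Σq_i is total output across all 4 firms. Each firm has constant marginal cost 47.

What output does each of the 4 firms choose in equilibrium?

A representative firm's profit is π_i = q_i(206 − 2Q) − 47q_i, with Q = q_i + Σ_{j≠i} q_j.
First-order condition: 159 − 4q_i − 2Σ_{j≠i} q_j = 0.
Imposing symmetry (q_j = q for all j) turns Σ_{j≠i} q_j into 3q, so 159 = 10q and q = 15.9.

15.9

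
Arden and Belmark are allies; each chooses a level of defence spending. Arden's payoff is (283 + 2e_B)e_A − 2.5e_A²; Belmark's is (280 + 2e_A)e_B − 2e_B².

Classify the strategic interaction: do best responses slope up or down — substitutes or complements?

Expanding Arden's payoff: 283e_A + 2e_Be_A − 2.5e_A².
∂π/∂e_A = 283 + 2e_B − 5e_A = 0, so e_A = 56.6 + 0.4e_B.
The best-response slope de_A/de_B = 0.4 > 0: the reaction function is upward-sloping, so the choices are strategic complements.

strategic complements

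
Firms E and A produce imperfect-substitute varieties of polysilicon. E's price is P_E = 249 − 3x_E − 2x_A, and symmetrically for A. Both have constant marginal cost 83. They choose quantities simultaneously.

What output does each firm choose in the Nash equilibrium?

20.75

Firm E's profit: π = x_E(249 − 3x_E − 2x_A) − 83x_E.
∂π/∂x_E = 166 − 6x_E − 2x_A = 0 ⇒ x_E = 83/3 − (1/3)x_A.
Setting x_E = x_A in the reaction function: x_E = 83/3 − (1/3)x_E, so x_E = (83/3) / (4/3) = 20.75.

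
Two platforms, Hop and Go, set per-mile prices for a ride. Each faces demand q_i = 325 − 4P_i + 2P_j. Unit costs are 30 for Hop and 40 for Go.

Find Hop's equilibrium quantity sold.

182

Hop's profit: π = (P_{Hop} − 30)(325 − 4P_{Hop} + 2P_{Go}).
∂π/∂P_{Hop} = 445 − 8P_{Hop} + 2P_{Go} = 0 ⇒ P_{Hop} = 55.625 + 0.25P_{Go}.
Similarly P_{Go} = 60.625 + 0.25P_{Hop}.
Plugging P_{Go} into Hop's best response: P_{Hop} = 55.625 + 0.25(60.625 + 0.25P_{Hop}) ⇒ 0.9375P_{Hop} = 2265/32, so P_{Hop} = 75.5.
Then P_{Go} = 60.625 + 0.25·75.5 = 79.5.
q_{Hop} = 325 − 4·75.5 + 2·79.5 = 182.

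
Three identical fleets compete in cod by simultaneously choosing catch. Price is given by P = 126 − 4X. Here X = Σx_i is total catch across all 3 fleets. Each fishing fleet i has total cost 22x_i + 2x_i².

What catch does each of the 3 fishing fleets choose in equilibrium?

A representative fishing fleet's profit is π_i = x_i(126 − 4X) − 22x_i − 2x_i², with X = x_i + Σ_{j≠i} x_j.
First-order condition: 104 − 12x_i − 4Σ_{j≠i} x_j = 0.
In a symmetric equilibrium every fishing fleet chooses the same x, so Σ_{j≠i} x_j = 2x. The condition becomes 104 − 20x = 0, giving x = 104/20 = 5.2.

5.2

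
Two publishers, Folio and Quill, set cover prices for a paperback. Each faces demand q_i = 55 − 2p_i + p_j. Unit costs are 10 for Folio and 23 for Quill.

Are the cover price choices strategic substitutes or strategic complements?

strategic complements

Folio's profit: π = (p_{Folio} − 10)(55 − 2p_{Folio} + p_{Quill}).
∂π/∂p_{Folio} = 75 − 4p_{Folio} + p_{Quill} = 0 ⇒ p_{Folio} = 18.75 + 0.25p_{Quill}.
The best-response slope dp_{Folio}/dp_{Quill} = 0.25 > 0: the reaction function is upward-sloping, so the choices are strategic complements.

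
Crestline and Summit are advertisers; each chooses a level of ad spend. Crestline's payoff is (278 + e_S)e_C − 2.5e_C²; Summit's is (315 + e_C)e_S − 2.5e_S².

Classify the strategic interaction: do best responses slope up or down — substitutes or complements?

Expanding Crestline's payoff: 278e_C + e_Se_C − 2.5e_C².
∂π/∂e_C = 278 + e_S − 5e_C = 0, so e_C = 55.6 + 0.2e_S.
The best-response slope de_C/de_S = 0.2 > 0: the reaction function is upward-sloping, so the choices are strategic complements.

strategic complements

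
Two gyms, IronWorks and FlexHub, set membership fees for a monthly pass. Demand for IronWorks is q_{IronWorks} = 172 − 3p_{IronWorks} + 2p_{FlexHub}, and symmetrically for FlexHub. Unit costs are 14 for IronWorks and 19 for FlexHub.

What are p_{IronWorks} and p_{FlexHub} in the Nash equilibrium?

IronWorks's profit: π = (p_{IronWorks} − 14)(172 − 3p_{IronWorks} + 2p_{FlexHub}).
∂π/∂p_{IronWorks} = 214 − 6p_{IronWorks} + 2p_{FlexHub} = 0 ⇒ p_{IronWorks} = 107/3 + (1/3)p_{FlexHub}.
Similarly p_{FlexHub} = 229/6 + (1/3)p_{IronWorks}.
Substituting the second reaction function into the first: p_{IronWorks} = 107/3 + (1/3)(229/6 + (1/3)p_{IronWorks}), which gives (8/9)p_{IronWorks} = 871/18 ⇒ p_{IronWorks} = 54.4375.
Then p_{FlexHub} = 229/6 + (1/3)·54.4375 = 56.3125.

54.4375, 56.3125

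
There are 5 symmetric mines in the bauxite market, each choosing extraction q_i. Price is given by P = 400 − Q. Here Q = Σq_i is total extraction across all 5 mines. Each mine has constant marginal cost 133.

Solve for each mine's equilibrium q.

44.5

A representative mine's profit is π_i = q_i(400 − Q) − 133q_i, with Q = q_i + Σ_{j≠i} q_j.
First-order condition: 267 − 2q_i − Σ_{j≠i} q_j = 0.
In a symmetric equilibrium every mine chooses the same q, so Σ_{j≠i} q_j = 4q. The condition becomes 267 − 6q = 0, giving q = 267/6 = 44.5.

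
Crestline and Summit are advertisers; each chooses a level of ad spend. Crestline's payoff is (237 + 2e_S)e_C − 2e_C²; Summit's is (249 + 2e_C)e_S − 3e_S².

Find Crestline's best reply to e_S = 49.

Expanding Crestline's payoff: 237e_C + 2e_Se_C − 2e_C².
∂π/∂e_C = 237 + 2e_S − 4e_C = 0, so e_C = 59.25 + 0.5e_S.
At e_S = 49: e_C = 59.25 + 0.5·49 = 83.75.

83.75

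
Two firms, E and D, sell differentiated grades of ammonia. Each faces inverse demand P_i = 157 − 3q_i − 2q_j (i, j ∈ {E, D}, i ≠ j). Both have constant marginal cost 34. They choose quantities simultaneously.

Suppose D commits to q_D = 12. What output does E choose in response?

Firm E's profit: π = q_E(157 − 3q_E − 2q_D) − 34q_E.
∂π/∂q_E = 123 − 6q_E − 2q_D = 0 ⇒ q_E = 20.5 − (1/3)q_D.
At q_D = 12: q_E = 20.5 − (1/3)·12 = 16.5.

16.5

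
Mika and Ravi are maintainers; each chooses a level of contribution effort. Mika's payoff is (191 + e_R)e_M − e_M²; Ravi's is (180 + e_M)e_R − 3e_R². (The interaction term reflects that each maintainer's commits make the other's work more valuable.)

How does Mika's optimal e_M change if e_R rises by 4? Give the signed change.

Expanding Mika's payoff: 191e_M + e_Re_M − e_M².
∂π/∂e_M = 191 + e_R − 2e_M = 0, so e_M = 95.5 + 0.5e_R.
The reaction-function slope is 0.5, so a 4-unit rise in e_R moves e_M by 0.5 × 4 = 2. Mika's best response rises — the actions are strategic complements.

2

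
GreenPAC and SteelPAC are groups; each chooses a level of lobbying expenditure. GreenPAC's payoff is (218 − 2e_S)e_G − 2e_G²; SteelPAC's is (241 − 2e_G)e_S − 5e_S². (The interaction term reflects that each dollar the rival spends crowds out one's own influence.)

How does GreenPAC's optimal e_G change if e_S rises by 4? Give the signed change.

Expanding GreenPAC's payoff: 218e_G − 2e_Se_G − 2e_G².
∂π/∂e_G = 218 − 2e_S − 4e_G = 0, so e_G = 54.5 − 0.5e_S.
The reaction-function slope is −0.5, so a 4-unit rise in e_S moves e_G by −0.5 × 4 = −2. GreenPAC's best response falls — the actions are strategic substitutes.

-2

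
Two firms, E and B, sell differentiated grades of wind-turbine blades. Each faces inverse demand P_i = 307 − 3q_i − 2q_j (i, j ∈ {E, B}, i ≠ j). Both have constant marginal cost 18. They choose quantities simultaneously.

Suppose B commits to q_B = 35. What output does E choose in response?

36.5

Firm E's profit: π = q_E(307 − 3q_E − 2q_B) − 18q_E.
∂π/∂q_E = 289 − 6q_E − 2q_B = 0 ⇒ q_E = 289/6 − (1/3)q_B.
At q_B = 35: q_E = 289/6 − (1/3)·35 = 36.5.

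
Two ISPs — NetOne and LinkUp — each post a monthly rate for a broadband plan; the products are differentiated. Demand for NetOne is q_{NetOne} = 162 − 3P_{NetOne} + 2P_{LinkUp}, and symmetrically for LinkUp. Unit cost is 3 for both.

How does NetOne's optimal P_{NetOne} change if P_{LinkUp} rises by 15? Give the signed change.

NetOne's profit: π = (P_{NetOne} − 3)(162 − 3P_{NetOne} + 2P_{LinkUp}).
∂π/∂P_{NetOne} = 171 − 6P_{NetOne} + 2P_{LinkUp} = 0 ⇒ P_{NetOne} = 28.5 + (1/3)P_{LinkUp}.
The reaction-function slope is 1/3, so a 15-unit rise in P_{LinkUp} moves P_{NetOne} by 1/3 × 15 = 5. NetOne's best response rises — the actions are strategic complements.

5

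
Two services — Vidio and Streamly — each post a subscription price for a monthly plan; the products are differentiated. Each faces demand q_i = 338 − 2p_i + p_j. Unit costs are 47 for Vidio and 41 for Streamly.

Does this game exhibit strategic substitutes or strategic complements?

strategic complements

Vidio's profit: π = (p_{Vidio} − 47)(338 − 2p_{Vidio} + p_{Streamly}).
∂π/∂p_{Vidio} = 432 − 4p_{Vidio} + p_{Streamly} = 0 ⇒ p_{Vidio} = 108 + 0.25p_{Streamly}.
The best-response slope dp_{Vidio}/dp_{Streamly} = 0.25 > 0: the reaction function is upward-sloping, so the choices are strategic complements.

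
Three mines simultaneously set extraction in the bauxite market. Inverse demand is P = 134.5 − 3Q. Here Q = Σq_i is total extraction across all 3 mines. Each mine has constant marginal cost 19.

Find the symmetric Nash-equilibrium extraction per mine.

A representative mine's profit is π_i = q_i(134.5 − 3Q) − 19q_i, with Q = q_i + Σ_{j≠i} q_j.
First-order condition: 115.5 − 6q_i − 3Σ_{j≠i} q_j = 0.
In a symmetric equilibrium every mine chooses the same q, so Σ_{j≠i} q_j = 2q. The condition becomes 115.5 − 12q = 0, giving q = 115.5/12 = 9.625.

9.625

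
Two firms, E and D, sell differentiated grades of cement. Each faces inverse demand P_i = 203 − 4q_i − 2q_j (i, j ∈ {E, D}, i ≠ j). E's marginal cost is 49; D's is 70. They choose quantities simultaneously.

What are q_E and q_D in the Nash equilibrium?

Firm E's profit: π = q_E(203 − 4q_E − 2q_D) − 49q_E.
∂π/∂q_E = 154 − 8q_E − 2q_D = 0 ⇒ q_E = 19.25 − 0.25q_D.
Similarly q_D = 16.625 − 0.25q_E.
Substituting the second reaction function into the first: q_E = 19.25 − 0.25(16.625 − 0.25q_E), which gives 0.9375q_E = 483/32 ⇒ q_E = 16.1.
Then q_D = 16.625 − 0.25·16.1 = 12.6.

16.1, 12.6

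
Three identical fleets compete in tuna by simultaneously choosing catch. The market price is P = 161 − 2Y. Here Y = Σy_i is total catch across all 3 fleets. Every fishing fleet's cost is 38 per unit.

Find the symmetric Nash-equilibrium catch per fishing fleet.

A representative fishing fleet's profit is π_i = y_i(161 − 2Y) − 38y_i, with Y = y_i + Σ_{j≠i} y_j.
First-order condition: 123 − 4y_i − 2Σ_{j≠i} y_j = 0.
Imposing symmetry (y_j = y for all j) turns Σ_{j≠i} y_j into 2y, so 123 = 8y and y = 15.375.

15.375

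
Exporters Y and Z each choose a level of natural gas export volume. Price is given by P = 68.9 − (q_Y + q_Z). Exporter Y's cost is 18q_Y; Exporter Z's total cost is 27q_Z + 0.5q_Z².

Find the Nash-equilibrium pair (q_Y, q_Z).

22.16, 6.58

Exporter Y's profit: π = q_Y(68.9 − (q_Y + q_Z)) − 18q_Y.
∂π/∂q_Y = 50.9 − 2q_Y − q_Z = 0, so q_Y = 25.45 − 0.5q_Z.
For Z: ∂π/∂q_Z = 41.9 − 3q_Z − q_Y = 0 ⇒ q_Z = 419/30 − (1/3)q_Y.
Solving the two reaction functions simultaneously: (1 − (−0.5)(−1/3))q_Y = 25.45 − 0.5·(419/30), so (5/6)q_Y = 277/15 and q_Y = 22.16.
Then q_Z = 419/30 − (1/3)·22.16 = 6.58.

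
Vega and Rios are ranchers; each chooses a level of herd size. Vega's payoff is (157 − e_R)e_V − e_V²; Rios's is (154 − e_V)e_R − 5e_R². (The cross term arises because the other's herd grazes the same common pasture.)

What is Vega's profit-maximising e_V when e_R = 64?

46.5

Expanding Vega's payoff: 157e_V − e_Re_V − e_V².
∂π/∂e_V = 157 − e_R − 2e_V = 0, so e_V = 78.5 − 0.5e_R.
At e_R = 64: e_V = 78.5 − 0.5·64 = 46.5.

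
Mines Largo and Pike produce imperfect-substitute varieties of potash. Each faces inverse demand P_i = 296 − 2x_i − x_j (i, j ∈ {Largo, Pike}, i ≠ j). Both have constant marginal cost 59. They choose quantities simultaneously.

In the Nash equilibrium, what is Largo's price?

Mine Largo's profit: π = x_{Largo}(296 − 2x_{Largo} − x_{Pike}) − 59x_{Largo}.
∂π/∂x_{Largo} = 237 − 4x_{Largo} − x_{Pike} = 0 ⇒ x_{Largo} = 59.25 − 0.25x_{Pike}.
Setting x_{Largo} = x_{Pike} in the reaction function: x_{Largo} = 59.25 − 0.25x_{Largo}, so x_{Largo} = 59.25 / 1.25 = 47.4.
P_{Largo} = 296 − 2·47.4 − 47.4 = 153.8.

153.8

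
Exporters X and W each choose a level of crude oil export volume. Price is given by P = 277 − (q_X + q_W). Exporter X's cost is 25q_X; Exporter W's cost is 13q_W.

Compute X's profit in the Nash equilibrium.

6400

Exporter X's profit: π = q_X(277 − (q_X + q_W)) − 25q_X.
∂π/∂q_X = 252 − 2q_X − q_W = 0, so q_X = 126 − 0.5q_W.
By the same steps for W: q_W = 132 − 0.5q_X.
Substituting the second reaction function into the first: q_X = 126 − 0.5(132 − 0.5q_X), which gives 0.75q_X = 60 ⇒ q_X = 80.
Then q_W = 132 − 0.5·80 = 92.
Price P = 277 − 172 = 105.
X's profit: (105 − 25)·80 = 6400.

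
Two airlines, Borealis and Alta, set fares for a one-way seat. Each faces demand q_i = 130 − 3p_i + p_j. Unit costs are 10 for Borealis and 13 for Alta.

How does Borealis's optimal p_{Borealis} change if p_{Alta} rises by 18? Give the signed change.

3

Borealis's profit: π = (p_{Borealis} − 10)(130 − 3p_{Borealis} + p_{Alta}).
∂π/∂p_{Borealis} = 160 − 6p_{Borealis} + p_{Alta} = 0 ⇒ p_{Borealis} = 80/3 + (1/6)p_{Alta}.
The reaction-function slope is 1/6, so an 18-unit rise in p_{Alta} moves p_{Borealis} by 1/6 × 18 = 3. Borealis's best response rises — the actions are strategic complements.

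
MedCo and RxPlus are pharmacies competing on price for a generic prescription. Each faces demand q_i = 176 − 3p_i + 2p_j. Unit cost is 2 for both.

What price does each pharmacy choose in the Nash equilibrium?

45.5

MedCo's profit: π = (p_{MedCo} − 2)(176 − 3p_{MedCo} + 2p_{RxPlus}).
∂π/∂p_{MedCo} = 182 − 6p_{MedCo} + 2p_{RxPlus} = 0 ⇒ p_{MedCo} = 91/3 + (1/3)p_{RxPlus}.
The game is symmetric, so in equilibrium p_{RxPlus} = p_{MedCo}: the reaction function gives (2/3)p_{MedCo} = 91/3, hence p_{MedCo} = 45.5.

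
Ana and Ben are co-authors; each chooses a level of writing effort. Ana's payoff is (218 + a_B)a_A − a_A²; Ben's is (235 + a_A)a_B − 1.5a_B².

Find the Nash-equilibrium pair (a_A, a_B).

177.8, 137.6

Expanding Ana's payoff: 218a_A + a_Ba_A − a_A².
∂π/∂a_A = 218 + a_B − 2a_A = 0, so a_A = 109 + 0.5a_B.
Likewise for Ben: a_B = 235/3 + (1/3)a_A.
Substituting the second reaction function into the first: a_A = 109 + 0.5(235/3 + (1/3)a_A), which gives (5/6)a_A = 889/6 ⇒ a_A = 177.8.
Then a_B = 235/3 + (1/3)·177.8 = 137.6.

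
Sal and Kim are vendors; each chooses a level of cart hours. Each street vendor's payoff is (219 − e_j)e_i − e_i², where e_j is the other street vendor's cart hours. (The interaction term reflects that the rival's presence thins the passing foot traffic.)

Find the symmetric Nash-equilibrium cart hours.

73

Sal's payoff is (219 − e_K)e_S − e_S².
∂π/∂e_S = 219 − e_K − 2e_S = 0, so e_S = 109.5 − 0.5e_K.
Setting e_S = e_K in the reaction function: e_S = 109.5 − 0.5e_S, so e_S = 109.5 / 1.5 = 73.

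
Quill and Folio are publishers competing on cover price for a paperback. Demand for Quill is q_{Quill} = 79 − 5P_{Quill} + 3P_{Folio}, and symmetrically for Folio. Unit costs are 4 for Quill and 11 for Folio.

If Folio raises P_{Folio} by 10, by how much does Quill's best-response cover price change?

3

Quill's profit: π = (P_{Quill} − 4)(79 − 5P_{Quill} + 3P_{Folio}).
∂π/∂P_{Quill} = 99 − 10P_{Quill} + 3P_{Folio} = 0 ⇒ P_{Quill} = 9.9 + 0.3P_{Folio}.
The reaction-function slope is 0.3, so a 10-unit rise in P_{Folio} moves P_{Quill} by 0.3 × 10 = 3. Quill's best response rises — the actions are strategic complements.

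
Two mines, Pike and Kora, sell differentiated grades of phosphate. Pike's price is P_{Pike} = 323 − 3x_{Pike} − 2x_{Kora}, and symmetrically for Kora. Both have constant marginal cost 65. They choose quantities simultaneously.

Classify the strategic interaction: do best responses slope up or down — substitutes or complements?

strategic substitutes

Mine Pike's profit: π = x_{Pike}(323 − 3x_{Pike} − 2x_{Kora}) − 65x_{Pike}.
∂π/∂x_{Pike} = 258 − 6x_{Pike} − 2x_{Kora} = 0 ⇒ x_{Pike} = 43 − (1/3)x_{Kora}.
The best-response slope dx_{Pike}/dx_{Kora} = −1/3 < 0: the reaction function is downward-sloping, so the choices are strategic substitutes.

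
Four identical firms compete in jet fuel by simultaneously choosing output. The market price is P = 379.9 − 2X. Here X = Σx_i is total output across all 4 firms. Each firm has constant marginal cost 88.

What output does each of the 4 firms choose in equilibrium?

29.19

A representative firm's profit is π_i = x_i(379.9 − 2X) − 88x_i, with X = x_i + Σ_{j≠i} x_j.
First-order condition: 291.9 − 4x_i − 2Σ_{j≠i} x_j = 0.
With identical firms, set every x_j = x: then 291.9 − 4x − 6x = 0, i.e. x = 291.9/10 = 29.19.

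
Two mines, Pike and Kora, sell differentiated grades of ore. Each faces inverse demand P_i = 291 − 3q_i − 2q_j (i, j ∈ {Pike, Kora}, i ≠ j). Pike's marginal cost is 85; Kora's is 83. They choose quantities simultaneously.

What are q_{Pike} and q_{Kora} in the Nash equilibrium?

Mine Pike's profit: π = q_{Pike}(291 − 3q_{Pike} − 2q_{Kora}) − 85q_{Pike}.
∂π/∂q_{Pike} = 206 − 6q_{Pike} − 2q_{Kora} = 0 ⇒ q_{Pike} = 103/3 − (1/3)q_{Kora}.
Similarly q_{Kora} = 104/3 − (1/3)q_{Pike}.
Substituting the second reaction function into the first: q_{Pike} = 103/3 − (1/3)(104/3 − (1/3)q_{Pike}), which gives (8/9)q_{Pike} = 205/9 ⇒ q_{Pike} = 25.625.
Then q_{Kora} = 104/3 − (1/3)·25.625 = 26.125.

25.625, 26.125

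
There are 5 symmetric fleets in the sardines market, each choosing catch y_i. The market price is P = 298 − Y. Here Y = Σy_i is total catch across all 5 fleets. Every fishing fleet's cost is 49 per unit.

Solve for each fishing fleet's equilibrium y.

41.5

A representative fishing fleet's profit is π_i = y_i(298 − Y) − 49y_i, with Y = y_i + Σ_{j≠i} y_j.
First-order condition: 249 − 2y_i − Σ_{j≠i} y_j = 0.
With identical fishing fleets, set every y_j = y: then 249 − 2y − 4y = 0, i.e. y = 249/6 = 41.5.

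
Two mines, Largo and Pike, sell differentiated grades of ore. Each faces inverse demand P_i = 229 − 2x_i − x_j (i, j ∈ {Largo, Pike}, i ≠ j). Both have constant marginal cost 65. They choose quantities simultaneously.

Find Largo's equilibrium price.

130.6

Mine Largo's profit: π = x_{Largo}(229 − 2x_{Largo} − x_{Pike}) − 65x_{Largo}.
∂π/∂x_{Largo} = 164 − 4x_{Largo} − x_{Pike} = 0 ⇒ x_{Largo} = 41 − 0.25x_{Pike}.
The game is symmetric, so in equilibrium x_{Pike} = x_{Largo}: the reaction function gives 1.25x_{Largo} = 41, hence x_{Largo} = 32.8.
P_{Largo} = 229 − 2·32.8 − 32.8 = 130.6.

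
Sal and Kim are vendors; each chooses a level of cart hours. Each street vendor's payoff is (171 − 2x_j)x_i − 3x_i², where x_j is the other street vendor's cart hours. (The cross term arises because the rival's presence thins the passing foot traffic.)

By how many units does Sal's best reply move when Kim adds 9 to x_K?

-3

Sal's payoff is (171 − 2x_K)x_S − 3x_S².
∂π/∂x_S = 171 − 2x_K − 6x_S = 0, so x_S = 28.5 − (1/3)x_K.
The reaction-function slope is −1/3, so a 9-unit rise in x_K moves x_S by −1/3 × 9 = −3. Sal's best response falls — the actions are strategic substitutes.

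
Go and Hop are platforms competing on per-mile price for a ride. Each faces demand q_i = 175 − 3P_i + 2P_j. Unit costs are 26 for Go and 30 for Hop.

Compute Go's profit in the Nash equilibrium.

4332

Go's profit: π = (P_{Go} − 26)(175 − 3P_{Go} + 2P_{Hop}).
∂π/∂P_{Go} = 253 − 6P_{Go} + 2P_{Hop} = 0 ⇒ P_{Go} = 253/6 + (1/3)P_{Hop}.
Similarly P_{Hop} = 265/6 + (1/3)P_{Go}.
Plugging P_{Hop} into Go's best response: P_{Go} = 253/6 + (1/3)(265/6 + (1/3)P_{Go}) ⇒ (8/9)P_{Go} = 512/9, so P_{Go} = 64.
Then P_{Hop} = 265/6 + (1/3)·64 = 65.5.
q_{Go} = 175 − 3·64 + 2·65.5 = 114.
Profit = (64 − 26)·114 = 4332.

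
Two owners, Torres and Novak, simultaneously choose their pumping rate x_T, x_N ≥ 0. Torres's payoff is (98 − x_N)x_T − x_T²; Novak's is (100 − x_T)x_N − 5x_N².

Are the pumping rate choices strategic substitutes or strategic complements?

strategic substitutes

Expanding Torres's payoff: 98x_T − x_Nx_T − x_T².
∂π/∂x_T = 98 − x_N − 2x_T = 0, so x_T = 49 − 0.5x_N.
The best-response slope dx_T/dx_N = −0.5 < 0: the reaction function is downward-sloping, so the choices are strategic substitutes.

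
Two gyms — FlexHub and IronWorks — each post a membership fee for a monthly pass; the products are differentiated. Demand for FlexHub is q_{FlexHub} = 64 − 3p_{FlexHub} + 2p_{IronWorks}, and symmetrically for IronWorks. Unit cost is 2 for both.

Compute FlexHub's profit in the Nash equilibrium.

720.75

FlexHub's profit: π = (p_{FlexHub} − 2)(64 − 3p_{FlexHub} + 2p_{IronWorks}).
∂π/∂p_{FlexHub} = 70 − 6p_{FlexHub} + 2p_{IronWorks} = 0 ⇒ p_{FlexHub} = 35/3 + (1/3)p_{IronWorks}.
The game is symmetric, so in equilibrium p_{IronWorks} = p_{FlexHub}: the reaction function gives (2/3)p_{FlexHub} = 35/3, hence p_{FlexHub} = 17.5.
q_{FlexHub} = 64 − 3·17.5 + 2·17.5 = 46.5.
Profit = (17.5 − 2)·46.5 = 720.75.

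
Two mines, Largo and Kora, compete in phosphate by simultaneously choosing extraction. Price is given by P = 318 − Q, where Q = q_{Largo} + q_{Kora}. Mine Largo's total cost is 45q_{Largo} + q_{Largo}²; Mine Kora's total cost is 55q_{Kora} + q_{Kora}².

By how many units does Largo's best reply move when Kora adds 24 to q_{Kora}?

-6

Mine Largo's profit: π = q_{Largo}(318 − (q_{Largo} + q_{Kora})) − 45q_{Largo} − q_{Largo}².
∂π/∂q_{Largo} = 273 − 4q_{Largo} − q_{Kora} = 0, so q_{Largo} = 68.25 − 0.25q_{Kora}.
The reaction-function slope is −0.25, so a 24-unit rise in q_{Kora} moves q_{Largo} by −0.25 × 24 = −6. Largo's best response falls — the actions are strategic substitutes.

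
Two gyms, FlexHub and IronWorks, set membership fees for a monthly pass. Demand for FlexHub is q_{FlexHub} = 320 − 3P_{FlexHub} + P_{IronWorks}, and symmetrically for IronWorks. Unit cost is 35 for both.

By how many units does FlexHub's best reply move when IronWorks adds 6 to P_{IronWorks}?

1

FlexHub's profit: π = (P_{FlexHub} − 35)(320 − 3P_{FlexHub} + P_{IronWorks}).
∂π/∂P_{FlexHub} = 425 − 6P_{FlexHub} + P_{IronWorks} = 0 ⇒ P_{FlexHub} = 425/6 + (1/6)P_{IronWorks}.
The reaction-function slope is 1/6, so a 6-unit rise in P_{IronWorks} moves P_{FlexHub} by 1/6 × 6 = 1. FlexHub's best response rises — the actions are strategic complements.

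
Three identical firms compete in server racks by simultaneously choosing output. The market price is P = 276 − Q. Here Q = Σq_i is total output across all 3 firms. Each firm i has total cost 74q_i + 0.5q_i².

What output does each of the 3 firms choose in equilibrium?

40.4

A representative firm's profit is π_i = q_i(276 − Q) − 74q_i − 0.5q_i², with Q = q_i + Σ_{j≠i} q_j.
First-order condition: 202 − 3q_i − Σ_{j≠i} q_j = 0.
With identical firms, set every q_j = q: then 202 − 3q − 2q = 0, i.e. q = 202/5 = 40.4.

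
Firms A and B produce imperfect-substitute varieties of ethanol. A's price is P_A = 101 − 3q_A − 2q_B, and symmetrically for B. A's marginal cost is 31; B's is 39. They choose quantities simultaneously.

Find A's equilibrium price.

58.75

Firm A's profit: π = q_A(101 − 3q_A − 2q_B) − 31q_A.
∂π/∂q_A = 70 − 6q_A − 2q_B = 0 ⇒ q_A = 35/3 − (1/3)q_B.
Similarly q_B = 31/3 − (1/3)q_A.
Plugging q_B into A's best response: q_A = 35/3 − (1/3)(31/3 − (1/3)q_A) ⇒ (8/9)q_A = 74/9, so q_A = 9.25.
Then q_B = 31/3 − (1/3)·9.25 = 7.25.
P_A = 101 − 3·9.25 − 2·7.25 = 58.75.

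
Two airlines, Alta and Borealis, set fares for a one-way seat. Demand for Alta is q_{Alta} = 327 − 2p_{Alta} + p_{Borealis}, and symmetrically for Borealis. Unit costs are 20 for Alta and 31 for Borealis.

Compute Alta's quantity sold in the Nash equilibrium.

Alta's profit: π = (p_{Alta} − 20)(327 − 2p_{Alta} + p_{Borealis}).
∂π/∂p_{Alta} = 367 − 4p_{Alta} + p_{Borealis} = 0 ⇒ p_{Alta} = 91.75 + 0.25p_{Borealis}.
Similarly p_{Borealis} = 97.25 + 0.25p_{Alta}.
Plugging p_{Borealis} into Alta's best response: p_{Alta} = 91.75 + 0.25(97.25 + 0.25p_{Alta}) ⇒ 0.9375p_{Alta} = 116.0625, so p_{Alta} = 123.8.
Then p_{Borealis} = 97.25 + 0.25·123.8 = 128.2.
q_{Alta} = 327 − 2·123.8 + 128.2 = 207.6.

207.6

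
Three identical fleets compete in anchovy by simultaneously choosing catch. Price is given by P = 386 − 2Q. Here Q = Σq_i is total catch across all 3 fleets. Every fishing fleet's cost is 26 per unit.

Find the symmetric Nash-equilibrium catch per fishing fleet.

45

A representative fishing fleet's profit is π_i = q_i(386 − 2Q) − 26q_i, with Q = q_i + Σ_{j≠i} q_j.
First-order condition: 360 − 4q_i − 2Σ_{j≠i} q_j = 0.
With identical fishing fleets, set every q_j = q: then 360 − 4q − 4q = 0, i.e. q = 360/8 = 45.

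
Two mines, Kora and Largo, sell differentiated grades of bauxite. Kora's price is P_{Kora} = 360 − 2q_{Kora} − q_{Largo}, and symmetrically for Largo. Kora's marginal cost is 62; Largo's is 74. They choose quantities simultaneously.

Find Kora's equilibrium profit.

7296.32

Mine Kora's profit: π = q_{Kora}(360 − 2q_{Kora} − q_{Largo}) − 62q_{Kora}.
∂π/∂q_{Kora} = 298 − 4q_{Kora} − q_{Largo} = 0 ⇒ q_{Kora} = 74.5 − 0.25q_{Largo}.
Similarly q_{Largo} = 71.5 − 0.25q_{Kora}.
Substituting the second reaction function into the first: q_{Kora} = 74.5 − 0.25(71.5 − 0.25q_{Kora}), which gives 0.9375q_{Kora} = 56.625 ⇒ q_{Kora} = 60.4.
Then q_{Largo} = 71.5 − 0.25·60.4 = 56.4.
P_{Kora} = 360 − 2·60.4 − 56.4 = 182.8.
Profit = (182.8 − 62)·60.4 = 7296.32.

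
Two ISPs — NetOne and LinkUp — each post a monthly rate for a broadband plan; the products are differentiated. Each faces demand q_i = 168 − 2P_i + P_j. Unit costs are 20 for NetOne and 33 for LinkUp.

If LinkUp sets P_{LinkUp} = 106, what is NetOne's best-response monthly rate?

78.5

NetOne's profit: π = (P_{NetOne} − 20)(168 − 2P_{NetOne} + P_{LinkUp}).
∂π/∂P_{NetOne} = 208 − 4P_{NetOne} + P_{LinkUp} = 0 ⇒ P_{NetOne} = 52 + 0.25P_{LinkUp}.
At P_{LinkUp} = 106: P_{NetOne} = 52 + 0.25·106 = 78.5.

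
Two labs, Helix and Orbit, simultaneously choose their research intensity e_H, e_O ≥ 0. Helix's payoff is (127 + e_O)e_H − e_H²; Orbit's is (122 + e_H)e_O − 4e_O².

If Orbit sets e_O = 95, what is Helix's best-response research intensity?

111

Expanding Helix's payoff: 127e_H + e_Oe_H − e_H².
∂π/∂e_H = 127 + e_O − 2e_H = 0, so e_H = 63.5 + 0.5e_O.
At e_O = 95: e_H = 63.5 + 0.5·95 = 111.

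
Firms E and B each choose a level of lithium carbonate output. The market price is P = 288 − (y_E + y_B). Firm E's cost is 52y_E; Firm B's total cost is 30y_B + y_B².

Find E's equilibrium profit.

Firm E's profit: π = y_E(288 − (y_E + y_B)) − 52y_E.
∂π/∂y_E = 236 − 2y_E − y_B = 0, so y_E = 118 − 0.5y_B.
For B: ∂π/∂y_B = 258 − 4y_B − y_E = 0 ⇒ y_B = 64.5 − 0.25y_E.
Substituting the second reaction function into the first: y_E = 118 − 0.5(64.5 − 0.25y_E), which gives 0.875y_E = 85.75 ⇒ y_E = 98.
Then y_B = 64.5 − 0.25·98 = 40.
Price P = 288 − 138 = 150.
E's profit: (150 − 52)·98 = 9604.

9604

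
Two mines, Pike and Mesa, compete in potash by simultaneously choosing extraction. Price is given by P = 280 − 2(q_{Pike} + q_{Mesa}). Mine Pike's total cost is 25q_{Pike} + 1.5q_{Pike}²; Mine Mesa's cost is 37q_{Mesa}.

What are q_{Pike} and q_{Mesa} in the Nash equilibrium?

Mine Pike's profit: π = q_{Pike}(280 − 2(q_{Pike} + q_{Mesa})) − 25q_{Pike} − 1.5q_{Pike}².
∂π/∂q_{Pike} = 255 − 7q_{Pike} − 2q_{Mesa} = 0, so q_{Pike} = 255/7 − (2/7)q_{Mesa}.
For Mesa: ∂π/∂q_{Mesa} = 243 − 4q_{Mesa} − 2q_{Pike} = 0 ⇒ q_{Mesa} = 60.75 − 0.5q_{Pike}.
Plugging q_{Mesa} into Pike's best response: q_{Pike} = 255/7 − (2/7)(60.75 − 0.5q_{Pike}) ⇒ (6/7)q_{Pike} = 267/14, so q_{Pike} = 22.25.
Then q_{Mesa} = 60.75 − 0.5·22.25 = 49.625.

22.25, 49.625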